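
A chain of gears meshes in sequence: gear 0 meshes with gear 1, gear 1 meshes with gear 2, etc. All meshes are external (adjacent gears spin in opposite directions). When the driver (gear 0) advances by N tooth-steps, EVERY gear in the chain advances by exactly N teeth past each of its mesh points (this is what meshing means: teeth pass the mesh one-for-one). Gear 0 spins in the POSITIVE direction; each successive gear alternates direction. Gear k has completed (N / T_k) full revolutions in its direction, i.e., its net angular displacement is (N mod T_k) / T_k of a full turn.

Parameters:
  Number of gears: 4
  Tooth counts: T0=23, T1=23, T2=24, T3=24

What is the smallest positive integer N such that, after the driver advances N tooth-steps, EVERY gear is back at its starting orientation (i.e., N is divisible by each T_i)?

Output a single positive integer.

Answer: 552

Derivation:
Gear k returns to start when N is a multiple of T_k.
All gears at start simultaneously when N is a common multiple of [23, 23, 24, 24]; the smallest such N is lcm(23, 23, 24, 24).
Start: lcm = T0 = 23
Fold in T1=23: gcd(23, 23) = 23; lcm(23, 23) = 23 * 23 / 23 = 529 / 23 = 23
Fold in T2=24: gcd(23, 24) = 1; lcm(23, 24) = 23 * 24 / 1 = 552 / 1 = 552
Fold in T3=24: gcd(552, 24) = 24; lcm(552, 24) = 552 * 24 / 24 = 13248 / 24 = 552
Full cycle length = 552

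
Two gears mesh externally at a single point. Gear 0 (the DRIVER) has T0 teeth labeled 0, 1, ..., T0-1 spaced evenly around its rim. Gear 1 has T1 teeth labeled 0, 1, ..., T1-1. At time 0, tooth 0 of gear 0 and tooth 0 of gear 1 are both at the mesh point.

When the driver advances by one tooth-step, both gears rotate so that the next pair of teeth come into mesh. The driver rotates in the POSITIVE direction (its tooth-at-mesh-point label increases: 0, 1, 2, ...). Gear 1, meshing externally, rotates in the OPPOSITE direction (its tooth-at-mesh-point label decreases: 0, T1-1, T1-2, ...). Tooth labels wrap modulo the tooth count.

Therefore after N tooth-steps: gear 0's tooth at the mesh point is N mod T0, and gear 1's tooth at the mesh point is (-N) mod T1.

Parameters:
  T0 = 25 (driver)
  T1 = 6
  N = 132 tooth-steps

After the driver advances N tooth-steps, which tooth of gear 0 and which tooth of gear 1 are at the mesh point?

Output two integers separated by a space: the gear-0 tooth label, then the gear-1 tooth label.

Answer: 7 0

Derivation:
Gear 0 (driver, T0=25): tooth at mesh = N mod T0
  132 = 5 * 25 + 7, so 132 mod 25 = 7
  gear 0 tooth = 7
Gear 1 (driven, T1=6): tooth at mesh = (-N) mod T1
  132 = 22 * 6 + 0, so 132 mod 6 = 0
  (-132) mod 6 = 0
Mesh after 132 steps: gear-0 tooth 7 meets gear-1 tooth 0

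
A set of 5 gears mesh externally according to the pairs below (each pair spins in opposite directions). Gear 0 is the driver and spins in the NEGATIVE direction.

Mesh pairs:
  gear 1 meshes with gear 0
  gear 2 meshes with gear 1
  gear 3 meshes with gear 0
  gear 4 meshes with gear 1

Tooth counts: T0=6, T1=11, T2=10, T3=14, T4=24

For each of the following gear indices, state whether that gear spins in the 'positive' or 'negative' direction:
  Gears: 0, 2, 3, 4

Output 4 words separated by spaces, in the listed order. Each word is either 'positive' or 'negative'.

Answer: negative negative positive negative

Derivation:
Gear 0 (driver): negative (depth 0)
  gear 1: meshes with gear 0 -> depth 1 -> positive (opposite of gear 0)
  gear 2: meshes with gear 1 -> depth 2 -> negative (opposite of gear 1)
  gear 3: meshes with gear 0 -> depth 1 -> positive (opposite of gear 0)
  gear 4: meshes with gear 1 -> depth 2 -> negative (opposite of gear 1)
Queried indices 0, 2, 3, 4 -> negative, negative, positive, negative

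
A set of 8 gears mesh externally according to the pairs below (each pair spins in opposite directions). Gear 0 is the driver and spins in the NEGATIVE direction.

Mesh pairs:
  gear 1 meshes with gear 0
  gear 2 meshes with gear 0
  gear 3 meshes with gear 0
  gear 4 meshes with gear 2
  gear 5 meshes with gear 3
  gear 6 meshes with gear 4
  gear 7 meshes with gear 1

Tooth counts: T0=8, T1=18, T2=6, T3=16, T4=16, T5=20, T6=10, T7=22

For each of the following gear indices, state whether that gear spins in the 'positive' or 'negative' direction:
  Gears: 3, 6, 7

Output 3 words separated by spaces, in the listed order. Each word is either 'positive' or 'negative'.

Gear 0 (driver): negative (depth 0)
  gear 1: meshes with gear 0 -> depth 1 -> positive (opposite of gear 0)
  gear 2: meshes with gear 0 -> depth 1 -> positive (opposite of gear 0)
  gear 3: meshes with gear 0 -> depth 1 -> positive (opposite of gear 0)
  gear 4: meshes with gear 2 -> depth 2 -> negative (opposite of gear 2)
  gear 5: meshes with gear 3 -> depth 2 -> negative (opposite of gear 3)
  gear 6: meshes with gear 4 -> depth 3 -> positive (opposite of gear 4)
  gear 7: meshes with gear 1 -> depth 2 -> negative (opposite of gear 1)
Queried indices 3, 6, 7 -> positive, positive, negative

Answer: positive positive negative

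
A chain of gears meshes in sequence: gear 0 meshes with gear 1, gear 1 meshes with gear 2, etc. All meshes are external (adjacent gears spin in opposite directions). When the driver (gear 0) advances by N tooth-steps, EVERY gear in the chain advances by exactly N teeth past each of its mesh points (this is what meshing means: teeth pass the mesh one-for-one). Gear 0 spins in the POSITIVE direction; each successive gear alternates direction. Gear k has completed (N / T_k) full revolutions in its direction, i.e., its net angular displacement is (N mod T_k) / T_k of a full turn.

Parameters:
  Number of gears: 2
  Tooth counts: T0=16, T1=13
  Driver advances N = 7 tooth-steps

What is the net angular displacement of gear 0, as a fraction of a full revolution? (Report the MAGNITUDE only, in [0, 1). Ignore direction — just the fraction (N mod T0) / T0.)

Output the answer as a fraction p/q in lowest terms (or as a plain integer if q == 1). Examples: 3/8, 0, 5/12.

Chain of 2 gears, tooth counts: [16, 13]
  gear 0: T0=16, direction=positive, advance = 7 mod 16 = 7 teeth = 7/16 turn
  gear 1: T1=13, direction=negative, advance = 7 mod 13 = 7 teeth = 7/13 turn
Gear 0: 7 mod 16 = 7
Fraction = 7 / 16 = 7/16 (gcd(7,16)=1) = 7/16

Answer: 7/16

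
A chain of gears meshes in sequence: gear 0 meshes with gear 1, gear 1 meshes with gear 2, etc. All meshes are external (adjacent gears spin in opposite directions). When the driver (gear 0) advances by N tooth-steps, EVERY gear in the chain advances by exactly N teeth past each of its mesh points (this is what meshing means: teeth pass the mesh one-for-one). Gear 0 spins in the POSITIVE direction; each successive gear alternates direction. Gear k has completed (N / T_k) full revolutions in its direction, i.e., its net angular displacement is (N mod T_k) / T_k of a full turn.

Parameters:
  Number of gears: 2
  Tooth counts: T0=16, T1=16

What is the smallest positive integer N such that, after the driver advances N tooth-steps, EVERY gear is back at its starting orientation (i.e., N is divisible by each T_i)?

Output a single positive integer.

Answer: 16

Derivation:
Gear k returns to start when N is a multiple of T_k.
All gears at start simultaneously when N is a common multiple of [16, 16]; the smallest such N is lcm(16, 16).
Start: lcm = T0 = 16
Fold in T1=16: gcd(16, 16) = 16; lcm(16, 16) = 16 * 16 / 16 = 256 / 16 = 16
Full cycle length = 16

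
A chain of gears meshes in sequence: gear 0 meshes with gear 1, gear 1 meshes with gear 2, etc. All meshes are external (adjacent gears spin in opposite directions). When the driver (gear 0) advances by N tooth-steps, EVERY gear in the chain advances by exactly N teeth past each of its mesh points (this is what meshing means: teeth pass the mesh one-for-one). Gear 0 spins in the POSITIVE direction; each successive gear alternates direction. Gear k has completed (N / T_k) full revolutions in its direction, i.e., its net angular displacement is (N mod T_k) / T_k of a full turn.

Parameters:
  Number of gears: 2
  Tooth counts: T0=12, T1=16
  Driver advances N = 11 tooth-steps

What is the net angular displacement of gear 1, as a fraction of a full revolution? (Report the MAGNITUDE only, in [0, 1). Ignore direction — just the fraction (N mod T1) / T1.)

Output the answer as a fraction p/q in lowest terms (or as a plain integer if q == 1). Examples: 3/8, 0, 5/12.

Answer: 11/16

Derivation:
Chain of 2 gears, tooth counts: [12, 16]
  gear 0: T0=12, direction=positive, advance = 11 mod 12 = 11 teeth = 11/12 turn
  gear 1: T1=16, direction=negative, advance = 11 mod 16 = 11 teeth = 11/16 turn
Gear 1: 11 mod 16 = 11
Fraction = 11 / 16 = 11/16 (gcd(11,16)=1) = 11/16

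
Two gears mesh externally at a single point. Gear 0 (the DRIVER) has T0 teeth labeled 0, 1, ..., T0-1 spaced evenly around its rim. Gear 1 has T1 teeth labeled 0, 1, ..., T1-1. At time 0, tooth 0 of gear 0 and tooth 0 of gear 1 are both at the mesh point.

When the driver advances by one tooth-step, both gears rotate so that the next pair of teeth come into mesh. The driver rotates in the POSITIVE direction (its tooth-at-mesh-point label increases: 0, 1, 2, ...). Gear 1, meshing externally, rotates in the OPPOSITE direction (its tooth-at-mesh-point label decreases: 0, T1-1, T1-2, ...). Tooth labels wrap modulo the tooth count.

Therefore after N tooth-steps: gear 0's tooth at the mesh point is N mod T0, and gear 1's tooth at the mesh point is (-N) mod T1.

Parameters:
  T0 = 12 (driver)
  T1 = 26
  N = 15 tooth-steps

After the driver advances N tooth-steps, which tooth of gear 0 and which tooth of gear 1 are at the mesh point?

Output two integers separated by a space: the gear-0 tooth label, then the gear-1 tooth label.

Answer: 3 11

Derivation:
Gear 0 (driver, T0=12): tooth at mesh = N mod T0
  15 = 1 * 12 + 3, so 15 mod 12 = 3
  gear 0 tooth = 3
Gear 1 (driven, T1=26): tooth at mesh = (-N) mod T1
  15 = 0 * 26 + 15, so 15 mod 26 = 15
  (-15) mod 26 = (-15) mod 26 = 26 - 15 = 11
Mesh after 15 steps: gear-0 tooth 3 meets gear-1 tooth 11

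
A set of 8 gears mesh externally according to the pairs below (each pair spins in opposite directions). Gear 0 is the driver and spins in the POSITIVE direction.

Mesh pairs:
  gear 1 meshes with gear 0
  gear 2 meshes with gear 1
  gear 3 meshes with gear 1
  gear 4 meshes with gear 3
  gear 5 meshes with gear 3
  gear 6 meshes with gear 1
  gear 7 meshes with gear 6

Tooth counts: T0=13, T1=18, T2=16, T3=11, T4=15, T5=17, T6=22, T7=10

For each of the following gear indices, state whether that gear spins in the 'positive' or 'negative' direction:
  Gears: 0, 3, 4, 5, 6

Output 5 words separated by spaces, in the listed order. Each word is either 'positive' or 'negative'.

Gear 0 (driver): positive (depth 0)
  gear 1: meshes with gear 0 -> depth 1 -> negative (opposite of gear 0)
  gear 2: meshes with gear 1 -> depth 2 -> positive (opposite of gear 1)
  gear 3: meshes with gear 1 -> depth 2 -> positive (opposite of gear 1)
  gear 4: meshes with gear 3 -> depth 3 -> negative (opposite of gear 3)
  gear 5: meshes with gear 3 -> depth 3 -> negative (opposite of gear 3)
  gear 6: meshes with gear 1 -> depth 2 -> positive (opposite of gear 1)
  gear 7: meshes with gear 6 -> depth 3 -> negative (opposite of gear 6)
Queried indices 0, 3, 4, 5, 6 -> positive, positive, negative, negative, positive

Answer: positive positive negative negative positive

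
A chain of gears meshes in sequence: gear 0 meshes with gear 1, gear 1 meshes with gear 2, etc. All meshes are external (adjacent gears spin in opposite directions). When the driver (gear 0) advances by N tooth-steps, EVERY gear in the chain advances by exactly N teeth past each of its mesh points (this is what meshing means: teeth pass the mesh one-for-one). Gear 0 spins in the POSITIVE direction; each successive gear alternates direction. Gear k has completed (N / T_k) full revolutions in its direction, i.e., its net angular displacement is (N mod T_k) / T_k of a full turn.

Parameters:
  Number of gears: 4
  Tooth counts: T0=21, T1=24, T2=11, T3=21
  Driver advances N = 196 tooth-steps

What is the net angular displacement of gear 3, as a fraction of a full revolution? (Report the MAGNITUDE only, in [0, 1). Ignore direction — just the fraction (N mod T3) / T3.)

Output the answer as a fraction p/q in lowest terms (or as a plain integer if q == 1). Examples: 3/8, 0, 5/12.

Answer: 1/3

Derivation:
Chain of 4 gears, tooth counts: [21, 24, 11, 21]
  gear 0: T0=21, direction=positive, advance = 196 mod 21 = 7 teeth = 7/21 turn
  gear 1: T1=24, direction=negative, advance = 196 mod 24 = 4 teeth = 4/24 turn
  gear 2: T2=11, direction=positive, advance = 196 mod 11 = 9 teeth = 9/11 turn
  gear 3: T3=21, direction=negative, advance = 196 mod 21 = 7 teeth = 7/21 turn
Gear 3: 196 mod 21 = 7
Fraction = 7 / 21 = 1/3 (gcd(7,21)=7) = 1/3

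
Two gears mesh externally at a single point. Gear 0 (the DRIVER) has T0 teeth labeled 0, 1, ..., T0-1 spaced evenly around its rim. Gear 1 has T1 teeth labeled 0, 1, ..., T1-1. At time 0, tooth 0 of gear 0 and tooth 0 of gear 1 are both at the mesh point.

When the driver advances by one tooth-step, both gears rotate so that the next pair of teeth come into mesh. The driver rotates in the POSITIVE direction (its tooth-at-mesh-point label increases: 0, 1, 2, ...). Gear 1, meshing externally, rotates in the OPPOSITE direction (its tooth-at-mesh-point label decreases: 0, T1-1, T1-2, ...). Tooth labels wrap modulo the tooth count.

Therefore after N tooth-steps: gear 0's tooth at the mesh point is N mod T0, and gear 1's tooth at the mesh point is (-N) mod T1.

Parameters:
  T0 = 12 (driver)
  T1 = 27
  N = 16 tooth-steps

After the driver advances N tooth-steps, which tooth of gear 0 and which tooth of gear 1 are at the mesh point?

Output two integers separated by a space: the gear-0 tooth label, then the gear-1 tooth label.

Answer: 4 11

Derivation:
Gear 0 (driver, T0=12): tooth at mesh = N mod T0
  16 = 1 * 12 + 4, so 16 mod 12 = 4
  gear 0 tooth = 4
Gear 1 (driven, T1=27): tooth at mesh = (-N) mod T1
  16 = 0 * 27 + 16, so 16 mod 27 = 16
  (-16) mod 27 = (-16) mod 27 = 27 - 16 = 11
Mesh after 16 steps: gear-0 tooth 4 meets gear-1 tooth 11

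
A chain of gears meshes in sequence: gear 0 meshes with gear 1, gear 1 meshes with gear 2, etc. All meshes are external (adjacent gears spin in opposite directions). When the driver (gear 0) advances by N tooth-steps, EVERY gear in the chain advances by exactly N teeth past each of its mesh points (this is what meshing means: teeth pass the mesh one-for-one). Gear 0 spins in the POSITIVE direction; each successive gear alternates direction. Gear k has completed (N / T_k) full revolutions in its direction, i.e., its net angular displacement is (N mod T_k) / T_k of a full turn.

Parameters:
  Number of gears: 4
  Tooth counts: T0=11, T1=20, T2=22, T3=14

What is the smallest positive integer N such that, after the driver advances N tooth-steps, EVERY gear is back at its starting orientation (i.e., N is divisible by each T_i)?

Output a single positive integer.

Gear k returns to start when N is a multiple of T_k.
All gears at start simultaneously when N is a common multiple of [11, 20, 22, 14]; the smallest such N is lcm(11, 20, 22, 14).
Start: lcm = T0 = 11
Fold in T1=20: gcd(11, 20) = 1; lcm(11, 20) = 11 * 20 / 1 = 220 / 1 = 220
Fold in T2=22: gcd(220, 22) = 22; lcm(220, 22) = 220 * 22 / 22 = 4840 / 22 = 220
Fold in T3=14: gcd(220, 14) = 2; lcm(220, 14) = 220 * 14 / 2 = 3080 / 2 = 1540
Full cycle length = 1540

Answer: 1540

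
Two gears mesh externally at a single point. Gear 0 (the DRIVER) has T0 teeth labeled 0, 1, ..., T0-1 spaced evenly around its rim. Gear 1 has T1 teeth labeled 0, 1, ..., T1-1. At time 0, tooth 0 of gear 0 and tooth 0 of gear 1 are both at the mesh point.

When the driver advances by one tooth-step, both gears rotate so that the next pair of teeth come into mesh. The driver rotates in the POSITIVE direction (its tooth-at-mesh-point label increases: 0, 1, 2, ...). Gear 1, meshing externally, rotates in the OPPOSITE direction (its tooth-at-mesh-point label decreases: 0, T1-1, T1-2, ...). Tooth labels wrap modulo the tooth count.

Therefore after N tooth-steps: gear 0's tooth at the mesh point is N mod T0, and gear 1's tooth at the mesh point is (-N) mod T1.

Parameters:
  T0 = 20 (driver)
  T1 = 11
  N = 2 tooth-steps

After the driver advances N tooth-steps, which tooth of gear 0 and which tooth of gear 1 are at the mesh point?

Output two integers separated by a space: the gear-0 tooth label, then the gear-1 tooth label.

Gear 0 (driver, T0=20): tooth at mesh = N mod T0
  2 = 0 * 20 + 2, so 2 mod 20 = 2
  gear 0 tooth = 2
Gear 1 (driven, T1=11): tooth at mesh = (-N) mod T1
  2 = 0 * 11 + 2, so 2 mod 11 = 2
  (-2) mod 11 = (-2) mod 11 = 11 - 2 = 9
Mesh after 2 steps: gear-0 tooth 2 meets gear-1 tooth 9

Answer: 2 9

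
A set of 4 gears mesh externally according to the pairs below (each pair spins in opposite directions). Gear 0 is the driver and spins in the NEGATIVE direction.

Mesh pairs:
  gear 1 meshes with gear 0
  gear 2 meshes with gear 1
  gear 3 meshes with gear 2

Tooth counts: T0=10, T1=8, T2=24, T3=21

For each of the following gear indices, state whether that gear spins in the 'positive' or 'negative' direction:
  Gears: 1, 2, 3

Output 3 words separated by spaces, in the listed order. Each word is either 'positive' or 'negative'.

Answer: positive negative positive

Derivation:
Gear 0 (driver): negative (depth 0)
  gear 1: meshes with gear 0 -> depth 1 -> positive (opposite of gear 0)
  gear 2: meshes with gear 1 -> depth 2 -> negative (opposite of gear 1)
  gear 3: meshes with gear 2 -> depth 3 -> positive (opposite of gear 2)
Queried indices 1, 2, 3 -> positive, negative, positive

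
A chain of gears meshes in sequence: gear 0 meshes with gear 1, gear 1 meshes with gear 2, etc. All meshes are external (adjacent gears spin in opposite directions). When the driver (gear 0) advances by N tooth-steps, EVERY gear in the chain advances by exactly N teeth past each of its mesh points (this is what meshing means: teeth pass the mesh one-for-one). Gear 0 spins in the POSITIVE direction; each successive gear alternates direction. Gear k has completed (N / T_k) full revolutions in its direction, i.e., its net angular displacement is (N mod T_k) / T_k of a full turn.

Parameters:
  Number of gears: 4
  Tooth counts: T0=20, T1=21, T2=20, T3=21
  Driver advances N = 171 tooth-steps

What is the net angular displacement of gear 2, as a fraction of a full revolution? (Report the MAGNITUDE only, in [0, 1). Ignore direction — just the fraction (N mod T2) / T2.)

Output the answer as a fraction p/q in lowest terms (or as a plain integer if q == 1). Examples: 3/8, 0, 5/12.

Answer: 11/20

Derivation:
Chain of 4 gears, tooth counts: [20, 21, 20, 21]
  gear 0: T0=20, direction=positive, advance = 171 mod 20 = 11 teeth = 11/20 turn
  gear 1: T1=21, direction=negative, advance = 171 mod 21 = 3 teeth = 3/21 turn
  gear 2: T2=20, direction=positive, advance = 171 mod 20 = 11 teeth = 11/20 turn
  gear 3: T3=21, direction=negative, advance = 171 mod 21 = 3 teeth = 3/21 turn
Gear 2: 171 mod 20 = 11
Fraction = 11 / 20 = 11/20 (gcd(11,20)=1) = 11/20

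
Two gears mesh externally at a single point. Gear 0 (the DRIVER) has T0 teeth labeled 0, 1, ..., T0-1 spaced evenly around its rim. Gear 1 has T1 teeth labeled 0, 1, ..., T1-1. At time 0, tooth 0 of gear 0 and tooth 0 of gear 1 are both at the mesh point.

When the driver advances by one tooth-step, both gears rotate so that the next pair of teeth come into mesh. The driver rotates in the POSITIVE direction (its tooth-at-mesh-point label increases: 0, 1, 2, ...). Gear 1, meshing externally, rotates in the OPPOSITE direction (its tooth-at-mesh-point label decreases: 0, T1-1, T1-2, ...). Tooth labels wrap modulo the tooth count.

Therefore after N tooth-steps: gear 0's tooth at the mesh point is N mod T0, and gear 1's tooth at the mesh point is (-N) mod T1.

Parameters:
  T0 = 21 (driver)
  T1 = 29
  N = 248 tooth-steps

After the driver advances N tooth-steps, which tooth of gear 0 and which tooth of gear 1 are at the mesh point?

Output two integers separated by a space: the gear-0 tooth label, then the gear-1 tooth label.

Answer: 17 13

Derivation:
Gear 0 (driver, T0=21): tooth at mesh = N mod T0
  248 = 11 * 21 + 17, so 248 mod 21 = 17
  gear 0 tooth = 17
Gear 1 (driven, T1=29): tooth at mesh = (-N) mod T1
  248 = 8 * 29 + 16, so 248 mod 29 = 16
  (-248) mod 29 = (-16) mod 29 = 29 - 16 = 13
Mesh after 248 steps: gear-0 tooth 17 meets gear-1 tooth 13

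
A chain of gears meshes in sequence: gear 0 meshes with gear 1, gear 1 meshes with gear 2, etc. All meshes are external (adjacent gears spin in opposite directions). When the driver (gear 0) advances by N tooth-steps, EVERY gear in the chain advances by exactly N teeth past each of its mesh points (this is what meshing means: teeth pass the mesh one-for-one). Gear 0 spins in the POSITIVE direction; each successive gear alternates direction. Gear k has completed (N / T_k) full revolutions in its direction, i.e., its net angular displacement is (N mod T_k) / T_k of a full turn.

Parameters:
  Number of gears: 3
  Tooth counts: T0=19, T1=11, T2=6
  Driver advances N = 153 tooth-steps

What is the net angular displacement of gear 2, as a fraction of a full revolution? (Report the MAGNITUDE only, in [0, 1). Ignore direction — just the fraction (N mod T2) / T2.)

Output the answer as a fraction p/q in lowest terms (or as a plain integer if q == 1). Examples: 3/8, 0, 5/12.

Answer: 1/2

Derivation:
Chain of 3 gears, tooth counts: [19, 11, 6]
  gear 0: T0=19, direction=positive, advance = 153 mod 19 = 1 teeth = 1/19 turn
  gear 1: T1=11, direction=negative, advance = 153 mod 11 = 10 teeth = 10/11 turn
  gear 2: T2=6, direction=positive, advance = 153 mod 6 = 3 teeth = 3/6 turn
Gear 2: 153 mod 6 = 3
Fraction = 3 / 6 = 1/2 (gcd(3,6)=3) = 1/2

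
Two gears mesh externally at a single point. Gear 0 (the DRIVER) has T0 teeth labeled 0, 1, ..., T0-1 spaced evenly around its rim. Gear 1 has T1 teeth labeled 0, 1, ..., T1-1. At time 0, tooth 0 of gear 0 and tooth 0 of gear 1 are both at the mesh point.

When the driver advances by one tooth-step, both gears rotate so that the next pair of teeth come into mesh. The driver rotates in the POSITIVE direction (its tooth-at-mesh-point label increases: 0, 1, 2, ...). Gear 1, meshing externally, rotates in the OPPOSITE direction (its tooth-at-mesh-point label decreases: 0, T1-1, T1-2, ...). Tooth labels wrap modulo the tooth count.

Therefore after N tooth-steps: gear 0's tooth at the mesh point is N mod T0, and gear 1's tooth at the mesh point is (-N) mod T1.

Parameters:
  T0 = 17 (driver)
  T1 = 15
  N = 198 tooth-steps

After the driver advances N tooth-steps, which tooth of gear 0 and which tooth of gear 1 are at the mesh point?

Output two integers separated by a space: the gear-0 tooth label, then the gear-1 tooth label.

Gear 0 (driver, T0=17): tooth at mesh = N mod T0
  198 = 11 * 17 + 11, so 198 mod 17 = 11
  gear 0 tooth = 11
Gear 1 (driven, T1=15): tooth at mesh = (-N) mod T1
  198 = 13 * 15 + 3, so 198 mod 15 = 3
  (-198) mod 15 = (-3) mod 15 = 15 - 3 = 12
Mesh after 198 steps: gear-0 tooth 11 meets gear-1 tooth 12

Answer: 11 12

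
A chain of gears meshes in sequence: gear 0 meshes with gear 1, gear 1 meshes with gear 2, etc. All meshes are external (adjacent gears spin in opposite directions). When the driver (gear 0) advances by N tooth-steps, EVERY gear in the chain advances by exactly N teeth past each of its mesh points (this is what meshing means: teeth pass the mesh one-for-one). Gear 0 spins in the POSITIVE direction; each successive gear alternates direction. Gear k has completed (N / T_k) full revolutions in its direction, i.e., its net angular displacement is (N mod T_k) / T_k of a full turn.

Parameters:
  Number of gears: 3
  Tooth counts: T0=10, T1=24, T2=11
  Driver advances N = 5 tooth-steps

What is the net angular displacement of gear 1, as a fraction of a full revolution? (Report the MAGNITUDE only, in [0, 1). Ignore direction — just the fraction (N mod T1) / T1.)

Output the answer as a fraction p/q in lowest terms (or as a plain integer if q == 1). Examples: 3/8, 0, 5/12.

Answer: 5/24

Derivation:
Chain of 3 gears, tooth counts: [10, 24, 11]
  gear 0: T0=10, direction=positive, advance = 5 mod 10 = 5 teeth = 5/10 turn
  gear 1: T1=24, direction=negative, advance = 5 mod 24 = 5 teeth = 5/24 turn
  gear 2: T2=11, direction=positive, advance = 5 mod 11 = 5 teeth = 5/11 turn
Gear 1: 5 mod 24 = 5
Fraction = 5 / 24 = 5/24 (gcd(5,24)=1) = 5/24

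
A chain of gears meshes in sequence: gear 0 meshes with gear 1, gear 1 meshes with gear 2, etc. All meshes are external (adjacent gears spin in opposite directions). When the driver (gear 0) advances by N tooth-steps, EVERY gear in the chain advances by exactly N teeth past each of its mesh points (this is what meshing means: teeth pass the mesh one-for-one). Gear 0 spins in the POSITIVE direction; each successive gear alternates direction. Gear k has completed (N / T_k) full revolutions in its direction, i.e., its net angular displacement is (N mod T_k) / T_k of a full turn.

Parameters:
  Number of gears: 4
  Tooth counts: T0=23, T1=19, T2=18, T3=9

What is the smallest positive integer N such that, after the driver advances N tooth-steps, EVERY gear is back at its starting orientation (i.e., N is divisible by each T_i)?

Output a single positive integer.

Gear k returns to start when N is a multiple of T_k.
All gears at start simultaneously when N is a common multiple of [23, 19, 18, 9]; the smallest such N is lcm(23, 19, 18, 9).
Start: lcm = T0 = 23
Fold in T1=19: gcd(23, 19) = 1; lcm(23, 19) = 23 * 19 / 1 = 437 / 1 = 437
Fold in T2=18: gcd(437, 18) = 1; lcm(437, 18) = 437 * 18 / 1 = 7866 / 1 = 7866
Fold in T3=9: gcd(7866, 9) = 9; lcm(7866, 9) = 7866 * 9 / 9 = 70794 / 9 = 7866
Full cycle length = 7866

Answer: 7866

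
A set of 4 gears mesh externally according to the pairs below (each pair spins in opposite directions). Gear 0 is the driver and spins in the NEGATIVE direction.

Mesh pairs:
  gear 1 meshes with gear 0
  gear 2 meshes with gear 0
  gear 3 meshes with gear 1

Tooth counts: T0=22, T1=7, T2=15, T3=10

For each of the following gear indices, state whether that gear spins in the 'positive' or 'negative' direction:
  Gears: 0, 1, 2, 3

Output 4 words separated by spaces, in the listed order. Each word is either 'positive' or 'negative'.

Gear 0 (driver): negative (depth 0)
  gear 1: meshes with gear 0 -> depth 1 -> positive (opposite of gear 0)
  gear 2: meshes with gear 0 -> depth 1 -> positive (opposite of gear 0)
  gear 3: meshes with gear 1 -> depth 2 -> negative (opposite of gear 1)
Queried indices 0, 1, 2, 3 -> negative, positive, positive, negative

Answer: negative positive positive negative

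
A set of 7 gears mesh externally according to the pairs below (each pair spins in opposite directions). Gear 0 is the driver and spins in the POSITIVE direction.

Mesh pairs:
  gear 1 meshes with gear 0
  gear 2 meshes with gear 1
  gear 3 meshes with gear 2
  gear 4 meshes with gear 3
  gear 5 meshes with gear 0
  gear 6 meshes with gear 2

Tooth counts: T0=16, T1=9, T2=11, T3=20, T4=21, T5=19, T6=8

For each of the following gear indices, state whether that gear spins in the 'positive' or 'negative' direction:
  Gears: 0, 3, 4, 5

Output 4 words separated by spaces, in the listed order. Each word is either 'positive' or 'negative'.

Gear 0 (driver): positive (depth 0)
  gear 1: meshes with gear 0 -> depth 1 -> negative (opposite of gear 0)
  gear 2: meshes with gear 1 -> depth 2 -> positive (opposite of gear 1)
  gear 3: meshes with gear 2 -> depth 3 -> negative (opposite of gear 2)
  gear 4: meshes with gear 3 -> depth 4 -> positive (opposite of gear 3)
  gear 5: meshes with gear 0 -> depth 1 -> negative (opposite of gear 0)
  gear 6: meshes with gear 2 -> depth 3 -> negative (opposite of gear 2)
Queried indices 0, 3, 4, 5 -> positive, negative, positive, negative

Answer: positive negative positive negative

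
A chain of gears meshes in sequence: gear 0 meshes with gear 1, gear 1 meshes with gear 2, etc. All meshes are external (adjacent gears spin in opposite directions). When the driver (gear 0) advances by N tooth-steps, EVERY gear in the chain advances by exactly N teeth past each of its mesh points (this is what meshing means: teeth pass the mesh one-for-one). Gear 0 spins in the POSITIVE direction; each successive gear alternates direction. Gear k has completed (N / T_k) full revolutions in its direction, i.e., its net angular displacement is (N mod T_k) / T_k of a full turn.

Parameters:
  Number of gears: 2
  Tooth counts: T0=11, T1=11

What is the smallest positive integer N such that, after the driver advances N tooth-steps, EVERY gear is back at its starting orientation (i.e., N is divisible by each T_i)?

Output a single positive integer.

Gear k returns to start when N is a multiple of T_k.
All gears at start simultaneously when N is a common multiple of [11, 11]; the smallest such N is lcm(11, 11).
Start: lcm = T0 = 11
Fold in T1=11: gcd(11, 11) = 11; lcm(11, 11) = 11 * 11 / 11 = 121 / 11 = 11
Full cycle length = 11

Answer: 11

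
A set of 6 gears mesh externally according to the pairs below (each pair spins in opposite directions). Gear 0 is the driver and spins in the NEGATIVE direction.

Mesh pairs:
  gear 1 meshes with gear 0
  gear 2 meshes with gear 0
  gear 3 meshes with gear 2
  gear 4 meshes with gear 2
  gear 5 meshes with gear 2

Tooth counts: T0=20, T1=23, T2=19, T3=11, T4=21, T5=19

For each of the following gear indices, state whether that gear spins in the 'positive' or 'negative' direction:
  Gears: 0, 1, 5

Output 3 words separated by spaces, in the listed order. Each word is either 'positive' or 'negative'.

Answer: negative positive negative

Derivation:
Gear 0 (driver): negative (depth 0)
  gear 1: meshes with gear 0 -> depth 1 -> positive (opposite of gear 0)
  gear 2: meshes with gear 0 -> depth 1 -> positive (opposite of gear 0)
  gear 3: meshes with gear 2 -> depth 2 -> negative (opposite of gear 2)
  gear 4: meshes with gear 2 -> depth 2 -> negative (opposite of gear 2)
  gear 5: meshes with gear 2 -> depth 2 -> negative (opposite of gear 2)
Queried indices 0, 1, 5 -> negative, positive, negative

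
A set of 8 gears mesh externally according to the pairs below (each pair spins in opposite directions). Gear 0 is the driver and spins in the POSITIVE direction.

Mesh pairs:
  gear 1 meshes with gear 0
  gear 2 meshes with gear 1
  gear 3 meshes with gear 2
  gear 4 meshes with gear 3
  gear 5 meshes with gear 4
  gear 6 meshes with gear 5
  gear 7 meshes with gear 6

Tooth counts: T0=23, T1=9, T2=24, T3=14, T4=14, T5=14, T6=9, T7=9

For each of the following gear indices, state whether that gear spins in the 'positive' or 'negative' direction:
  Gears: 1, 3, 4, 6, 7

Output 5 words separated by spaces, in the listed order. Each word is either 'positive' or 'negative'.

Answer: negative negative positive positive negative

Derivation:
Gear 0 (driver): positive (depth 0)
  gear 1: meshes with gear 0 -> depth 1 -> negative (opposite of gear 0)
  gear 2: meshes with gear 1 -> depth 2 -> positive (opposite of gear 1)
  gear 3: meshes with gear 2 -> depth 3 -> negative (opposite of gear 2)
  gear 4: meshes with gear 3 -> depth 4 -> positive (opposite of gear 3)
  gear 5: meshes with gear 4 -> depth 5 -> negative (opposite of gear 4)
  gear 6: meshes with gear 5 -> depth 6 -> positive (opposite of gear 5)
  gear 7: meshes with gear 6 -> depth 7 -> negative (opposite of gear 6)
Queried indices 1, 3, 4, 6, 7 -> negative, negative, positive, positive, negative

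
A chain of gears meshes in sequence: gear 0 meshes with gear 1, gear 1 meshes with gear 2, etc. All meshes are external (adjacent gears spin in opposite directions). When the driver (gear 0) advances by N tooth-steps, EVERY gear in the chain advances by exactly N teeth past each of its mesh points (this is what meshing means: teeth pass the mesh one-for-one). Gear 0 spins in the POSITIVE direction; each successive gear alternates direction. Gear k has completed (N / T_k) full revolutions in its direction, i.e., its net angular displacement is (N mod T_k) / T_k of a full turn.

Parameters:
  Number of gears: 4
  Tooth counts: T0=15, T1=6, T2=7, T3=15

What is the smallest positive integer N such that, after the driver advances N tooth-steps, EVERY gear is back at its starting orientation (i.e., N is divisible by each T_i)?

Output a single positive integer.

Gear k returns to start when N is a multiple of T_k.
All gears at start simultaneously when N is a common multiple of [15, 6, 7, 15]; the smallest such N is lcm(15, 6, 7, 15).
Start: lcm = T0 = 15
Fold in T1=6: gcd(15, 6) = 3; lcm(15, 6) = 15 * 6 / 3 = 90 / 3 = 30
Fold in T2=7: gcd(30, 7) = 1; lcm(30, 7) = 30 * 7 / 1 = 210 / 1 = 210
Fold in T3=15: gcd(210, 15) = 15; lcm(210, 15) = 210 * 15 / 15 = 3150 / 15 = 210
Full cycle length = 210

Answer: 210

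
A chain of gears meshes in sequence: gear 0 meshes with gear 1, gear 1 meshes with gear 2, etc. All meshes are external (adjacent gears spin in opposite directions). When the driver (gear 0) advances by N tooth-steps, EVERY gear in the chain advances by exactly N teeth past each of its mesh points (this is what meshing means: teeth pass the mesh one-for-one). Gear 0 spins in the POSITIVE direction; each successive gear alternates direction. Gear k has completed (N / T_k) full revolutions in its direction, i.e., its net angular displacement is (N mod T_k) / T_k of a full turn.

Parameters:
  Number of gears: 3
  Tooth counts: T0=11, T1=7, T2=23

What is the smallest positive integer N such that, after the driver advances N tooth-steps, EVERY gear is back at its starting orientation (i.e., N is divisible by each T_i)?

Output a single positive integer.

Answer: 1771

Derivation:
Gear k returns to start when N is a multiple of T_k.
All gears at start simultaneously when N is a common multiple of [11, 7, 23]; the smallest such N is lcm(11, 7, 23).
Start: lcm = T0 = 11
Fold in T1=7: gcd(11, 7) = 1; lcm(11, 7) = 11 * 7 / 1 = 77 / 1 = 77
Fold in T2=23: gcd(77, 23) = 1; lcm(77, 23) = 77 * 23 / 1 = 1771 / 1 = 1771
Full cycle length = 1771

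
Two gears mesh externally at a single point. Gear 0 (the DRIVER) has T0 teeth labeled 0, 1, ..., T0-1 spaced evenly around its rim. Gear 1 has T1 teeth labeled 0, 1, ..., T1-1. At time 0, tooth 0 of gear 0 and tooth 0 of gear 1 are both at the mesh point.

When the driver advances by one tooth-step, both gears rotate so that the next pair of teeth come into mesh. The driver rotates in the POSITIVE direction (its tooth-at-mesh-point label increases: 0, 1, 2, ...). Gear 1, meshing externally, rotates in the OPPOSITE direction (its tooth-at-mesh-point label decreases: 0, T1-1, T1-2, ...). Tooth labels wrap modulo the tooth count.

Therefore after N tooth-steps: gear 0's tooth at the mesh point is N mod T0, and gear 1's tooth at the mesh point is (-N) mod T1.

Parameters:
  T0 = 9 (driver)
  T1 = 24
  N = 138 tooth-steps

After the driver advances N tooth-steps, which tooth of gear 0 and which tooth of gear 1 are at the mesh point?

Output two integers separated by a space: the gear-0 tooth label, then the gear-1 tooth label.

Answer: 3 6

Derivation:
Gear 0 (driver, T0=9): tooth at mesh = N mod T0
  138 = 15 * 9 + 3, so 138 mod 9 = 3
  gear 0 tooth = 3
Gear 1 (driven, T1=24): tooth at mesh = (-N) mod T1
  138 = 5 * 24 + 18, so 138 mod 24 = 18
  (-138) mod 24 = (-18) mod 24 = 24 - 18 = 6
Mesh after 138 steps: gear-0 tooth 3 meets gear-1 tooth 6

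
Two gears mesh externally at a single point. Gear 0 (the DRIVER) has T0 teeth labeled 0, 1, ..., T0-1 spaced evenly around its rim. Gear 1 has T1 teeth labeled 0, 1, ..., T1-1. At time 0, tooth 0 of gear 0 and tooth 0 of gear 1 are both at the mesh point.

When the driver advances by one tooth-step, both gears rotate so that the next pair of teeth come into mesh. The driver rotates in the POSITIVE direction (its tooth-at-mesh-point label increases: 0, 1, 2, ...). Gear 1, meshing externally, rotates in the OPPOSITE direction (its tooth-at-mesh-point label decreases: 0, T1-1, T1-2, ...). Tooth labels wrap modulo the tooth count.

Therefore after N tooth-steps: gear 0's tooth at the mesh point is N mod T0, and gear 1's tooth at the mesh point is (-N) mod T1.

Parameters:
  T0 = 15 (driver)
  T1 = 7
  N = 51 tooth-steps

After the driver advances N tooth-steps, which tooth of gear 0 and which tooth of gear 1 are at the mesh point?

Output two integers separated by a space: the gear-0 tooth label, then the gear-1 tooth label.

Gear 0 (driver, T0=15): tooth at mesh = N mod T0
  51 = 3 * 15 + 6, so 51 mod 15 = 6
  gear 0 tooth = 6
Gear 1 (driven, T1=7): tooth at mesh = (-N) mod T1
  51 = 7 * 7 + 2, so 51 mod 7 = 2
  (-51) mod 7 = (-2) mod 7 = 7 - 2 = 5
Mesh after 51 steps: gear-0 tooth 6 meets gear-1 tooth 5

Answer: 6 5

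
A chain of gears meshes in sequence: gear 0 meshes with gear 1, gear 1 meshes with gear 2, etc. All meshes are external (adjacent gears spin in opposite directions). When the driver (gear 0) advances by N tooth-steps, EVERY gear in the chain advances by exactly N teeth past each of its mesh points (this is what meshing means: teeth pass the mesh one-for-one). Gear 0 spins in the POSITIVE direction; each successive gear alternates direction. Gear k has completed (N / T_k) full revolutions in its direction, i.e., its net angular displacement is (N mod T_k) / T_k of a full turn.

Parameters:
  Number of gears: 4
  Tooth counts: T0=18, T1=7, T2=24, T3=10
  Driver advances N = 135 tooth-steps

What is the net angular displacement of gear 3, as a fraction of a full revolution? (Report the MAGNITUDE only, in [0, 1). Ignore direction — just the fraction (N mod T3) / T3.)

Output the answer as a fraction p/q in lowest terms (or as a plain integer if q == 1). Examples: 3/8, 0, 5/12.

Chain of 4 gears, tooth counts: [18, 7, 24, 10]
  gear 0: T0=18, direction=positive, advance = 135 mod 18 = 9 teeth = 9/18 turn
  gear 1: T1=7, direction=negative, advance = 135 mod 7 = 2 teeth = 2/7 turn
  gear 2: T2=24, direction=positive, advance = 135 mod 24 = 15 teeth = 15/24 turn
  gear 3: T3=10, direction=negative, advance = 135 mod 10 = 5 teeth = 5/10 turn
Gear 3: 135 mod 10 = 5
Fraction = 5 / 10 = 1/2 (gcd(5,10)=5) = 1/2

Answer: 1/2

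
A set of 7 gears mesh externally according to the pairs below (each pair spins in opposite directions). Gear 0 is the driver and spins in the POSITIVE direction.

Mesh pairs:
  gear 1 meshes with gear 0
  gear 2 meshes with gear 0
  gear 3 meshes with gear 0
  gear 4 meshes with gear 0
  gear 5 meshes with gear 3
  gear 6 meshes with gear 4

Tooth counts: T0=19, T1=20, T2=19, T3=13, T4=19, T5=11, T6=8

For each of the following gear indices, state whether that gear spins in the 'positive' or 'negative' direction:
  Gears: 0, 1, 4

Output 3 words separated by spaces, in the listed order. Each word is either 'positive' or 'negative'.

Answer: positive negative negative

Derivation:
Gear 0 (driver): positive (depth 0)
  gear 1: meshes with gear 0 -> depth 1 -> negative (opposite of gear 0)
  gear 2: meshes with gear 0 -> depth 1 -> negative (opposite of gear 0)
  gear 3: meshes with gear 0 -> depth 1 -> negative (opposite of gear 0)
  gear 4: meshes with gear 0 -> depth 1 -> negative (opposite of gear 0)
  gear 5: meshes with gear 3 -> depth 2 -> positive (opposite of gear 3)
  gear 6: meshes with gear 4 -> depth 2 -> positive (opposite of gear 4)
Queried indices 0, 1, 4 -> positive, negative, negative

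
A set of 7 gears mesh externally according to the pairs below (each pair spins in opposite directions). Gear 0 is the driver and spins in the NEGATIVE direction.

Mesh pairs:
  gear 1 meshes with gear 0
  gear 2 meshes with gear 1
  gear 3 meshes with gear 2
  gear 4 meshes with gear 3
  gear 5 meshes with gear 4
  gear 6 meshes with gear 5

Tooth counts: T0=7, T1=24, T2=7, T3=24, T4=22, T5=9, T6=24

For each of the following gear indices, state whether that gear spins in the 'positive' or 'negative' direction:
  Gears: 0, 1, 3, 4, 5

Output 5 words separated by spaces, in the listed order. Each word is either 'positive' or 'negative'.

Answer: negative positive positive negative positive

Derivation:
Gear 0 (driver): negative (depth 0)
  gear 1: meshes with gear 0 -> depth 1 -> positive (opposite of gear 0)
  gear 2: meshes with gear 1 -> depth 2 -> negative (opposite of gear 1)
  gear 3: meshes with gear 2 -> depth 3 -> positive (opposite of gear 2)
  gear 4: meshes with gear 3 -> depth 4 -> negative (opposite of gear 3)
  gear 5: meshes with gear 4 -> depth 5 -> positive (opposite of gear 4)
  gear 6: meshes with gear 5 -> depth 6 -> negative (opposite of gear 5)
Queried indices 0, 1, 3, 4, 5 -> negative, positive, positive, negative, positive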